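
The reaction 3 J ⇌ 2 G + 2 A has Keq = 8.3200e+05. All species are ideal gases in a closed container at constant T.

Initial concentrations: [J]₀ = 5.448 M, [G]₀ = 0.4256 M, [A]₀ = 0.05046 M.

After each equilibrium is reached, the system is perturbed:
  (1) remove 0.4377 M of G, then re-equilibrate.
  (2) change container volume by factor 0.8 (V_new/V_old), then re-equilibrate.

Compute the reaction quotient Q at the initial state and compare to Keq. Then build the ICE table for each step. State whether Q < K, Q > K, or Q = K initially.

Q₀ = 2.8522e-06 vs Keq = 8.3200e+05 ⇒ Q<K, forward
Step 1:
                  J         G         A
  Initial     5.448    0.4256   0.05046
  Change     -5.384      3.59      3.59
  Equil     0.06356     4.015      3.64
  solve Keq expr → x = 1.795; check Q = 8.3200e+05
Then remove 0.4377 M of G.
Step 2:
                  J         G         A
  Initial   0.06356     3.578      3.64
  Change   -0.00464  0.003093  0.003093
  Equil     0.05892     3.581     3.643
  solve Keq expr → x = 0.001547; check Q = 8.3200e+05
Then change container volume by factor 0.8 (V_new/V_old).
Step 3:
                  J         G         A
  Initial   0.07365     4.476     4.554
  Change   0.005599 -0.003733 -0.003733
  Equil     0.07925     4.472      4.55
  solve Keq expr → x = -0.001866; check Q = 8.3200e+05

Q₀ = 2.8522e-06; Q < K (proceeds forward)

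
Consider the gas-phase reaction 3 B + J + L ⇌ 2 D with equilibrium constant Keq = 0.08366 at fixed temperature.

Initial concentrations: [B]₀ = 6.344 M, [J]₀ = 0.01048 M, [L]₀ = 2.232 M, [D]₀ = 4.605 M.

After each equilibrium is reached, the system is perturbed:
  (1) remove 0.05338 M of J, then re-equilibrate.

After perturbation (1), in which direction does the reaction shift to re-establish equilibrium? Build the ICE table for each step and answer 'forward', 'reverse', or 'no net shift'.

Direction: reverse

Q₀ = 3.551 vs Keq = 0.08366 ⇒ Q>K, reverse
Step 1:
                   B          J          L          D
  Initial      6.344    0.01048      2.232      4.605
  Change      0.6885     0.2295     0.2295     -0.459
  Equil        7.033       0.24      2.462      4.146
  solve Keq expr → x = -0.2295; check Q = 0.08366
Then remove 0.05338 M of J.
Step 2:
                   B          J          L          D
  Initial      7.033     0.1866      2.462      4.146
  Change     0.09958    0.03319    0.03319   -0.06639
  Equil        7.132     0.2198      2.495       4.08
  solve Keq expr → x = -0.03319; check Q = 0.08366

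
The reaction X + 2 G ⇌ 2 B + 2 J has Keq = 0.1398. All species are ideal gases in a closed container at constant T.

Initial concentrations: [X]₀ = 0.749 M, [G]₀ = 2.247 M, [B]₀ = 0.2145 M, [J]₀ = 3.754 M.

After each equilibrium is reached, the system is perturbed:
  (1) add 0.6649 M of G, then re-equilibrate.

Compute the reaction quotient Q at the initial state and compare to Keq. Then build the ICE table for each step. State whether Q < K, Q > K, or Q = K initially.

Q₀ = 0.1715 vs Keq = 0.1398 ⇒ Q>K, reverse
Step 1:
                  X         G         B         J
  I           0.749     2.247    0.2145     3.754
  C        0.008645   0.01729  -0.01729  -0.01729
  E          0.7576     2.264    0.1972     3.737
  solve Keq expr → x = -0.008645; check Q = 0.1398
Then add 0.6649 M of G.
Step 2:
                  X         G         B         J
  I          0.7576     2.929    0.1972     3.737
  C        -0.02343  -0.04686   0.04686   0.04686
  E          0.7342     2.882    0.2441     3.784
  solve Keq expr → x = 0.02343; check Q = 0.1398

Q₀ = 0.1715; Q > K (proceeds reverse)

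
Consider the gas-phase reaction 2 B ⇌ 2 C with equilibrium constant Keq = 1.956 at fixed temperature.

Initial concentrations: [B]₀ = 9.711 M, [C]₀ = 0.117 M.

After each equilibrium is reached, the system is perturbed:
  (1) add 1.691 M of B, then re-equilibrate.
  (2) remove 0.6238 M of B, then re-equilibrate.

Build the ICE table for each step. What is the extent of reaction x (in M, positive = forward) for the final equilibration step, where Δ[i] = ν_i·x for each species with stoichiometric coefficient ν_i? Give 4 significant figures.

x = -0.1819 M

Q₀ = 1.4516e-04 vs Keq = 1.956 ⇒ Q<K, forward
Step 1:
                  B         C
  init        9.711     0.117
  Δ          -5.614     5.614
  eq          4.097     5.731
  solve Keq expr → x = 2.807; check Q = 1.956
Then add 1.691 M of B.
Step 2:
                  B         C
  init        5.788     5.731
  Δ          -0.986     0.986
  eq          4.802     6.717
  solve Keq expr → x = 0.493; check Q = 1.956
Then remove 0.6238 M of B.
Step 3:
                  B         C
  init        4.179     6.717
  Δ          0.3637   -0.3637
  eq          4.542     6.353
  solve Keq expr → x = -0.1819; check Q = 1.956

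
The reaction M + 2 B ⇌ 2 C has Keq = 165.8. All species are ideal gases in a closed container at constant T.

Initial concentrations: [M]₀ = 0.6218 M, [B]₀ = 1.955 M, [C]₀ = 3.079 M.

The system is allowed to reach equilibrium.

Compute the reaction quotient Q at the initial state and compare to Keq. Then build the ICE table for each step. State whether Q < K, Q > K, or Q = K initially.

Q₀ = 3.989 vs Keq = 165.8 ⇒ Q<K, forward
Step 1:
                   M          B          C
  I           0.6218      1.955      3.079
  C          -0.5074     -1.015      1.015
  E           0.1144     0.9401      4.094
  solve Keq expr → x = 0.5074; check Q = 165.8

Q₀ = 3.989; Q < K (proceeds forward)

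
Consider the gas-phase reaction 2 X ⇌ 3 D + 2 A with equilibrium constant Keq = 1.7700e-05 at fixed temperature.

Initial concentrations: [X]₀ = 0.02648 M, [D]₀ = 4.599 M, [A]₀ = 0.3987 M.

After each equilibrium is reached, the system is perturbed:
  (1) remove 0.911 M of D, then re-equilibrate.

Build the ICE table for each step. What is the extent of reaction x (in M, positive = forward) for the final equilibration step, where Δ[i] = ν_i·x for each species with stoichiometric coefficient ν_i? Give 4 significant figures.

x = 5.2812e-05 M

Q₀ = 2.2052e+04 vs Keq = 1.7700e-05 ⇒ Q>K, reverse
Step 1:
                    X           D           A
  I           0.02648       4.599      0.3987
  C            0.3985     -0.5977     -0.3985
  E             0.425       4.001  2.2337e-04
  solve Keq expr → x = -0.1992; check Q = 1.7700e-05
Then remove 0.911 M of D.
Step 2:
                    X           D           A
  I             0.425        3.09  2.2337e-04
  C       -1.0562e-04  1.5844e-04  1.0562e-04
  E            0.4249        3.09  3.2900e-04
  solve Keq expr → x = 5.2812e-05; check Q = 1.7700e-05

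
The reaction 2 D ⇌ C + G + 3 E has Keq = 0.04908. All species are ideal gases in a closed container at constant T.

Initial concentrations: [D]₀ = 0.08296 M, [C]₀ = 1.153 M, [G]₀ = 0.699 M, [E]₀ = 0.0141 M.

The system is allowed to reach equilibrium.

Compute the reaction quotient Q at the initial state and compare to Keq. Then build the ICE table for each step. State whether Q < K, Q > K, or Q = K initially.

Q₀ = 3.2827e-04 vs Keq = 0.04908 ⇒ Q<K, forward
Step 1:
                  D         C         G         E
  I         0.08296     1.153     0.699    0.0141
  C        -0.02808   0.01404   0.01404   0.04212
  E         0.05488     1.167     0.713   0.05622
  solve Keq expr → x = 0.01404; check Q = 0.04908

Q₀ = 3.2827e-04; Q < K (proceeds forward)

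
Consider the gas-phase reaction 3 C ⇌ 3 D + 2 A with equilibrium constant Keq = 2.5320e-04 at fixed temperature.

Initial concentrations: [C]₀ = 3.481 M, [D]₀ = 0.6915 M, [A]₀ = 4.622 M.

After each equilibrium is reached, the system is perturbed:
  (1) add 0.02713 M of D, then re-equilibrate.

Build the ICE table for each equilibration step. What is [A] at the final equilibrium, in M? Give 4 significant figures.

[A]_eq = 4.209 M

Q₀ = 0.1675 vs Keq = 2.5320e-04 ⇒ Q>K, reverse
Step 1:
                   C          D          A
  Initial      3.481     0.6915      4.622
  Change      0.5929    -0.5929    -0.3953
  Equil        4.074    0.09859      4.227
  solve Keq expr → x = -0.1976; check Q = 2.5320e-04
Then add 0.02713 M of D.
Step 2:
                   C          D          A
  Initial      4.074     0.1257      4.227
  Change     0.02622   -0.02622   -0.01748
  Equil          4.1     0.0995      4.209
  solve Keq expr → x = -0.00874; check Q = 2.5320e-04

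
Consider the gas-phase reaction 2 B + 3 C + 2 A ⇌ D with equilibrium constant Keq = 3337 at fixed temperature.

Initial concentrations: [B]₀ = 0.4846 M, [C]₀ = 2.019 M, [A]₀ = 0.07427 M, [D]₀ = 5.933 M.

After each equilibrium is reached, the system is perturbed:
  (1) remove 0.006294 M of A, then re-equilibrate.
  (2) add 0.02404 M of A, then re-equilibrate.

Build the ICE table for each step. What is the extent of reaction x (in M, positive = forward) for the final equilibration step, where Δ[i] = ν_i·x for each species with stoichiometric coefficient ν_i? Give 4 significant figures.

Q₀ = 556.5 vs Keq = 3337 ⇒ Q<K, forward
Step 1:
                  B         C         A         D
  I          0.4846     2.019   0.07427     5.933
  C        -0.03966  -0.05949  -0.03966   0.01983
  E          0.4449      1.96   0.03461     5.953
  solve Keq expr → x = 0.01983; check Q = 3337
Then remove 0.006294 M of A.
Step 2:
                  B         C         A         D
  I          0.4449      1.96   0.02831     5.953
  C        0.005633   0.00845  0.005633 -0.002817
  E          0.4506     1.968   0.03395      5.95
  solve Keq expr → x = -0.002817; check Q = 3337
Then add 0.02404 M of A.
Step 3:
                  B         C         A         D
  I          0.4506     1.968   0.05799      5.95
  C        -0.02142  -0.03213  -0.02142   0.01071
  E          0.4291     1.936   0.03656     5.961
  solve Keq expr → x = 0.01071; check Q = 3337

x = 0.01071 M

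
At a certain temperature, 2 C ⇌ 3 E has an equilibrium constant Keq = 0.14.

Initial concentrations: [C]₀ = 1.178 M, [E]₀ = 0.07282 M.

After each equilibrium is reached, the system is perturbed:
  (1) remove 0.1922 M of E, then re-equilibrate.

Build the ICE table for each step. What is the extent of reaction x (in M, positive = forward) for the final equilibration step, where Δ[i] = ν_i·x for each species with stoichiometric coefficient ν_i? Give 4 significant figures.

x = 0.05152 M

Q₀ = 2.7827e-04 vs Keq = 0.14 ⇒ Q<K, forward
Step 1:
                    C           E
  init          1.178     0.07282
  Δ           -0.2749      0.4123
  eq           0.9031      0.4851
  solve Keq expr → x = 0.1374; check Q = 0.14
Then remove 0.1922 M of E.
Step 2:
                    C           E
  init         0.9031      0.2929
  Δ            -0.103      0.1546
  eq           0.8001      0.4475
  solve Keq expr → x = 0.05152; check Q = 0.14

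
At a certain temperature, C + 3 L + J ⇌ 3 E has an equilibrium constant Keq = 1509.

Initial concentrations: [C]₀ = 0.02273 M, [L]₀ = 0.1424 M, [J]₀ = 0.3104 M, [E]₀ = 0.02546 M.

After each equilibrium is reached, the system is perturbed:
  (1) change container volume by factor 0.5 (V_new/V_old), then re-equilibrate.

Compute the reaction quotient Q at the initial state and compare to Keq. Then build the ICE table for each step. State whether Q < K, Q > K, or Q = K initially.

Q₀ = 0.8101; Q < K (proceeds forward)

Q₀ = 0.8101 vs Keq = 1509 ⇒ Q<K, forward
Step 1:
                    C           L           J           E
  init        0.02273      0.1424      0.3104     0.02546
  Δ          -0.02012    -0.06035    -0.02012     0.06035
  eq         0.002612     0.08205      0.2903     0.08581
  solve Keq expr → x = 0.02012; check Q = 1509
Then change container volume by factor 0.5 (V_new/V_old).
Step 2:
                    C           L           J           E
  init       0.005224      0.1641      0.5806      0.1716
  Δ         -0.003342    -0.01003   -0.003342     0.01003
  eq         0.001882      0.1541      0.5772      0.1817
  solve Keq expr → x = 0.003342; check Q = 1509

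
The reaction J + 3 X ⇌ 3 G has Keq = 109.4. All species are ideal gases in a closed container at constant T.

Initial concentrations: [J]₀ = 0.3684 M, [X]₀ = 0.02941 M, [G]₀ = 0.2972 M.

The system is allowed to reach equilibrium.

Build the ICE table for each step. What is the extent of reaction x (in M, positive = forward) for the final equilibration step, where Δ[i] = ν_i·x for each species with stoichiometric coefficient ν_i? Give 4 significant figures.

x = -0.01454 M

Q₀ = 2801 vs Keq = 109.4 ⇒ Q>K, reverse
Step 1:
                  J         X         G
  Initial    0.3684   0.02941    0.2972
  Change    0.01454   0.04361  -0.04361
  Equil      0.3829   0.07302    0.2536
  solve Keq expr → x = -0.01454; check Q = 109.4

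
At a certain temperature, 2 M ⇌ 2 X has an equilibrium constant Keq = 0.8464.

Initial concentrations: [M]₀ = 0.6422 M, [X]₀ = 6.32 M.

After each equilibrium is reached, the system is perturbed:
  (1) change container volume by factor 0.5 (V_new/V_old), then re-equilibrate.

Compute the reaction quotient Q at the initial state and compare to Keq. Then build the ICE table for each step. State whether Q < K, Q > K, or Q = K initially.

Q₀ = 96.85; Q > K (proceeds reverse)

Q₀ = 96.85 vs Keq = 0.8464 ⇒ Q>K, reverse
Step 1:
                  M         X
  Initial    0.6422      6.32
  Change      2.984    -2.984
  Equil       3.626     3.336
  solve Keq expr → x = -1.492; check Q = 0.8464
Then change container volume by factor 0.5 (V_new/V_old).
Step 2:
                  M         X
  Initial     7.252     6.672
  Change          0         0
  Equil       7.252     6.672
  solve Keq expr → x = 0; check Q = 0.8464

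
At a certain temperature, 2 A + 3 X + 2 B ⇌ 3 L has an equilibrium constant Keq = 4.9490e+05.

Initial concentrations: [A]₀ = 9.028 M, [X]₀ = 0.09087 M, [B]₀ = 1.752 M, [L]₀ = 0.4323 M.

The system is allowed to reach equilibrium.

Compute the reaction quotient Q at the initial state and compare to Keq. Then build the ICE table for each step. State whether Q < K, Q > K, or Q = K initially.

Q₀ = 0.4304; Q < K (proceeds forward)

Q₀ = 0.4304 vs Keq = 4.9490e+05 ⇒ Q<K, forward
Step 1:
                   A          X          B          L
  I            9.028    0.09087      1.752     0.4323
  C         -0.05986   -0.08979   -0.05986    0.08979
  E            8.968   0.001077      1.692     0.5221
  solve Keq expr → x = 0.02993; check Q = 4.9490e+05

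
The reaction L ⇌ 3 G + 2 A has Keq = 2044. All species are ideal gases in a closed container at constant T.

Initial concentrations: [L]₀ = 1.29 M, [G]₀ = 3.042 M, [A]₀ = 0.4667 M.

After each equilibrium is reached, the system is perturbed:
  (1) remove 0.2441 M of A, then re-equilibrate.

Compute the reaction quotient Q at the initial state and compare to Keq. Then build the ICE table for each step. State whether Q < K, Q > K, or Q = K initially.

Q₀ = 4.753 vs Keq = 2044 ⇒ Q<K, forward
Step 1:
                    L           G           A
  Initial        1.29       3.042      0.4667
  Change      -0.8659       2.598       1.732
  Equil        0.4241        5.64       2.198
  solve Keq expr → x = 0.8659; check Q = 2044
Then remove 0.2441 M of A.
Step 2:
                    L           G           A
  Initial      0.4241        5.64       1.954
  Change     -0.03885      0.1165     0.07769
  Equil        0.3853       5.756       2.032
  solve Keq expr → x = 0.03885; check Q = 2044

Q₀ = 4.753; Q < K (proceeds forward)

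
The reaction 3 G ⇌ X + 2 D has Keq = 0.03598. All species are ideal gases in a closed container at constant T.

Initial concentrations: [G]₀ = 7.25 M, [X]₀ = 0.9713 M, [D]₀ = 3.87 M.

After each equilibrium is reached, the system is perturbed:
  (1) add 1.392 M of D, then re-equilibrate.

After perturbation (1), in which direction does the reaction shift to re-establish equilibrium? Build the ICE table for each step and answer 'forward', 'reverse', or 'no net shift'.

Q₀ = 0.03817 vs Keq = 0.03598 ⇒ Q>K, reverse
Step 1:
                  G         X         D
  init         7.25    0.9713      3.87
  Δ         0.05356  -0.01785  -0.03571
  eq          7.304    0.9534     3.834
  solve Keq expr → x = -0.01785; check Q = 0.03598
Then add 1.392 M of D.
Step 2:
                  G         X         D
  init        7.304    0.9534     5.226
  Δ           0.589   -0.1963   -0.3927
  eq          7.893    0.7571     4.834
  solve Keq expr → x = -0.1963; check Q = 0.03598

Direction: reverse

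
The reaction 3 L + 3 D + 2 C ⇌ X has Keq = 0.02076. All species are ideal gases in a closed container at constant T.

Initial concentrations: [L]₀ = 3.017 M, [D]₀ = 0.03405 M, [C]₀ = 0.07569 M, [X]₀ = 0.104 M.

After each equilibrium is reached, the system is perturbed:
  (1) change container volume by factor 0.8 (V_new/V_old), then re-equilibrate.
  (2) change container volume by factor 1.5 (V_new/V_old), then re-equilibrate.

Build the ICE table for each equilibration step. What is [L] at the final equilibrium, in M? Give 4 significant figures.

[L]_eq = 2.772 M

Q₀ = 1.6745e+04 vs Keq = 0.02076 ⇒ Q>K, reverse
Step 1:
                    L           D           C           X
  init          3.017     0.03405     0.07569       0.104
  Δ            0.3051      0.3051      0.2034     -0.1017
  eq            3.322      0.3391      0.2791    0.002312
  solve Keq expr → x = -0.1017; check Q = 0.02076
Then change container volume by factor 0.8 (V_new/V_old).
Step 2:
                    L           D           C           X
  init          4.153      0.4239      0.3488    0.002889
  Δ          -0.02283    -0.02283    -0.01522    0.007609
  eq             4.13      0.4011      0.3336      0.0105
  solve Keq expr → x = 0.007609; check Q = 0.02076
Then change container volume by factor 1.5 (V_new/V_old).
Step 3:
                    L           D           C           X
  init          2.753      0.2674      0.2224    0.006999
  Δ           0.01927     0.01927     0.01285   -0.006423
  eq            2.772      0.2866      0.2353  5.7666e-04
  solve Keq expr → x = -0.006423; check Q = 0.02076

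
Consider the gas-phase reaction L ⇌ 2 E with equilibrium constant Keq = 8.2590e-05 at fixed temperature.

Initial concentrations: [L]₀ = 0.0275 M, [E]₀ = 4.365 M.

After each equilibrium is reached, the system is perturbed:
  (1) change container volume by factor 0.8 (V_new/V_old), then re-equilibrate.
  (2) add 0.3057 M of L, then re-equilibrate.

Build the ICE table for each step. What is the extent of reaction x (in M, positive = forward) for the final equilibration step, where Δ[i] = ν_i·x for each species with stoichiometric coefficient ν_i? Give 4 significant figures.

x = 4.0691e-04 M

Q₀ = 692.8 vs Keq = 8.2590e-05 ⇒ Q>K, reverse
Step 1:
                   L          E
  Initial     0.0275      4.365
  Change       2.176     -4.352
  Equil        2.203    0.01349
  solve Keq expr → x = -2.176; check Q = 8.2590e-05
Then change container volume by factor 0.8 (V_new/V_old).
Step 2:
                   L          E
  Initial      2.754    0.01686
  Change  8.8886e-04  -0.001778
  Equil        2.755    0.01508
  solve Keq expr → x = -8.8886e-04; check Q = 8.2590e-05
Then add 0.3057 M of L.
Step 3:
                   L          E
  Initial      3.061    0.01508
  Change  -4.0691e-04 8.1383e-04
  Equil         3.06     0.0159
  solve Keq expr → x = 4.0691e-04; check Q = 8.2590e-05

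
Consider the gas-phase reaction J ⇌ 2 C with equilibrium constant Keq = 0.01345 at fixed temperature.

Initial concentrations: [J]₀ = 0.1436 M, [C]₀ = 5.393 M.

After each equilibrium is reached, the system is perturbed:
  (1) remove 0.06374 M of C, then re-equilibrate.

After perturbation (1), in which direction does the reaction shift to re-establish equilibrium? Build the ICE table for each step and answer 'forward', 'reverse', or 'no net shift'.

Direction: forward

Q₀ = 202.5 vs Keq = 0.01345 ⇒ Q>K, reverse
Step 1:
                  J         C
  I          0.1436     5.393
  C             2.6    -5.201
  E           2.744    0.1921
  solve Keq expr → x = -2.6; check Q = 0.01345
Then remove 0.06374 M of C.
Step 2:
                  J         C
  I           2.744    0.1284
  C        -0.03132   0.06264
  E           2.713     0.191
  solve Keq expr → x = 0.03132; check Q = 0.01345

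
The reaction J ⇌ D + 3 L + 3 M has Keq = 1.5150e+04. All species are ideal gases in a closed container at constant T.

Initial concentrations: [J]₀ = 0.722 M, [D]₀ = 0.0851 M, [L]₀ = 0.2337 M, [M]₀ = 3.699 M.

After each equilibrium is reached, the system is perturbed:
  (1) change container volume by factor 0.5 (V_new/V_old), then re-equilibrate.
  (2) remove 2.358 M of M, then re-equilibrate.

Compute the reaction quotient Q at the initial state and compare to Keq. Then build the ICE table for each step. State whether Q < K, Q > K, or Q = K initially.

Q₀ = 0.07614 vs Keq = 1.5150e+04 ⇒ Q<K, forward
Step 1:
                    J           D           L           M
  I             0.722      0.0851      0.2337       3.699
  C           -0.6382      0.6382       1.915       1.915
  E           0.08376      0.7233       2.148       5.614
  solve Keq expr → x = 0.6382; check Q = 1.5150e+04
Then change container volume by factor 0.5 (V_new/V_old).
Step 2:
                    J           D           L           M
  I            0.1675       1.447       4.297       11.23
  C            0.5927     -0.5927      -1.778      -1.778
  E            0.7602       0.854       2.519       9.449
  solve Keq expr → x = -0.5927; check Q = 1.5150e+04
Then remove 2.358 M of M.
Step 3:
                    J           D           L           M
  I            0.7602       0.854       2.519       7.091
  C           -0.1212      0.1212      0.3637      0.3637
  E            0.6389      0.9753       2.883       7.455
  solve Keq expr → x = 0.1212; check Q = 1.5150e+04

Q₀ = 0.07614; Q < K (proceeds forward)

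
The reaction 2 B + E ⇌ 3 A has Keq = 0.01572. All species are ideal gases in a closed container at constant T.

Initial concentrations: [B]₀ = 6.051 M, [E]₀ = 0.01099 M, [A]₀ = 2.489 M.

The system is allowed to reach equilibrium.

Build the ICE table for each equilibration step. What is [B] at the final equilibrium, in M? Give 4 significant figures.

[B]_eq = 7.191 M

Q₀ = 38.32 vs Keq = 0.01572 ⇒ Q>K, reverse
Step 1:
                    B           E           A
  Initial       6.051     0.01099       2.489
  Change         1.14      0.5701       -1.71
  Equil         7.191      0.5811      0.7788
  solve Keq expr → x = -0.5701; check Q = 0.01572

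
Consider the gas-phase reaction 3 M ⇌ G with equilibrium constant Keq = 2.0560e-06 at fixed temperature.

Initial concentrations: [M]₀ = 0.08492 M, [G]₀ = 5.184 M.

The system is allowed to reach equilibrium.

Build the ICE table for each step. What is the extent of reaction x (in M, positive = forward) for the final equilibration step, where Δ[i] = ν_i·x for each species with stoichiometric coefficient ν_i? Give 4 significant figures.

x = -5.176 M

Q₀ = 8465 vs Keq = 2.0560e-06 ⇒ Q>K, reverse
Step 1:
                  M         G
  Initial   0.08492     5.184
  Change      15.53    -5.176
  Equil       15.61  0.007826
  solve Keq expr → x = -5.176; check Q = 2.0560e-06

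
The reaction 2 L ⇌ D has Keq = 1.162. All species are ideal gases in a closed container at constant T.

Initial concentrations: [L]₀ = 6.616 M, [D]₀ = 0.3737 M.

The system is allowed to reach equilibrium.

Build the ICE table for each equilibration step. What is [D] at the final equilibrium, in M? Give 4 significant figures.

[D]_eq = 2.893 M

Q₀ = 0.008538 vs Keq = 1.162 ⇒ Q<K, forward
Step 1:
                    L           D
  init          6.616      0.3737
  Δ            -5.038       2.519
  eq            1.578       2.893
  solve Keq expr → x = 2.519; check Q = 1.162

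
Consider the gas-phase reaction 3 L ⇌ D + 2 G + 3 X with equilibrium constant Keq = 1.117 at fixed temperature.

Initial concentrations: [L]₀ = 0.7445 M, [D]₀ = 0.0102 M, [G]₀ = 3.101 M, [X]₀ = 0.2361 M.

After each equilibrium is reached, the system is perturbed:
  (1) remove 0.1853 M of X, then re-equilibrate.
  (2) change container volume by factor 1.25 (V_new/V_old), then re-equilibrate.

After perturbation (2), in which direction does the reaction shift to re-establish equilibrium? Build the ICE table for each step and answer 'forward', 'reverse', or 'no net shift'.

Q₀ = 0.003128 vs Keq = 1.117 ⇒ Q<K, forward
Step 1:
                   L          D          G          X
  Initial     0.7445     0.0102      3.101     0.2361
  Change     -0.2601    0.08671     0.1734     0.2601
  Equil       0.4844    0.09691      3.274     0.4962
  solve Keq expr → x = 0.08671; check Q = 1.117
Then remove 0.1853 M of X.
Step 2:
                   L          D          G          X
  Initial     0.4844    0.09691      3.274     0.3109
  Change    -0.07443    0.02481    0.04962    0.07443
  Equil         0.41     0.1217      3.324     0.3853
  solve Keq expr → x = 0.02481; check Q = 1.117
Then change container volume by factor 1.25 (V_new/V_old).
Step 3:
                   L          D          G          X
  Initial      0.328    0.09737      2.659     0.3083
  Change    -0.02957   0.009856    0.01971    0.02957
  Equil       0.2984     0.1072      2.679     0.3378
  solve Keq expr → x = 0.009856; check Q = 1.117

Direction: forward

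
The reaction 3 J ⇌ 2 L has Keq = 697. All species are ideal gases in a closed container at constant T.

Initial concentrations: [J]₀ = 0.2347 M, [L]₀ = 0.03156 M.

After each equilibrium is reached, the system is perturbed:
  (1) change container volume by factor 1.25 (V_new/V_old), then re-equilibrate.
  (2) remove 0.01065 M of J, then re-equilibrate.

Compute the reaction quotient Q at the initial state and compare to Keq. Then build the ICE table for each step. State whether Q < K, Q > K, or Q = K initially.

Q₀ = 0.07704; Q < K (proceeds forward)

Q₀ = 0.07704 vs Keq = 697 ⇒ Q<K, forward
Step 1:
                    J           L
  Initial      0.2347     0.03156
  Change      -0.2007      0.1338
  Equil       0.03398      0.1654
  solve Keq expr → x = 0.06691; check Q = 697
Then change container volume by factor 1.25 (V_new/V_old).
Step 2:
                    J           L
  Initial     0.02718      0.1323
  Change     0.001911   -0.001274
  Equil        0.0291       0.131
  solve Keq expr → x = -6.3694e-04; check Q = 697
Then remove 0.01065 M of J.
Step 3:
                    J           L
  Initial     0.01845       0.131
  Change     0.009686   -0.006457
  Equil       0.02813      0.1246
  solve Keq expr → x = -0.003229; check Q = 697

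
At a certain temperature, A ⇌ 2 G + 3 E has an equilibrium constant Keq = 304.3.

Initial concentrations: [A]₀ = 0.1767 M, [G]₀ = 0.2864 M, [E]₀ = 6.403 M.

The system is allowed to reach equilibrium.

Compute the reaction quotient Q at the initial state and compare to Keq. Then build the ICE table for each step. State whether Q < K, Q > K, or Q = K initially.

Q₀ = 121.9; Q < K (proceeds forward)

Q₀ = 121.9 vs Keq = 304.3 ⇒ Q<K, forward
Step 1:
                   A          G          E
  Initial     0.1767     0.2864      6.403
  Change    -0.04562    0.09123     0.1369
  Equil       0.1311     0.3776       6.54
  solve Keq expr → x = 0.04562; check Q = 304.3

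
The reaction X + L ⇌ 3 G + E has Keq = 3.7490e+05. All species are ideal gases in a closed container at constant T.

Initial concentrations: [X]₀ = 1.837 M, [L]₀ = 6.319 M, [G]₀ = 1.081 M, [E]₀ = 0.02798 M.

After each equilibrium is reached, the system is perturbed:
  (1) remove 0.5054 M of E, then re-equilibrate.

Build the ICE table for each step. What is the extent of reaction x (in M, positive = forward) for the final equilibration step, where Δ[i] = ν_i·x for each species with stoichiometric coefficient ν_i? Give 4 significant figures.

x = 8.6069e-05 M

Q₀ = 0.003045 vs Keq = 3.7490e+05 ⇒ Q<K, forward
Step 1:
                    X           L           G           E
  init          1.837       6.319       1.081     0.02798
  Δ            -1.837      -1.837        5.51       1.837
  eq       3.1772e-04       4.482       6.591       1.865
  solve Keq expr → x = 1.837; check Q = 3.7490e+05
Then remove 0.5054 M of E.
Step 2:
                    X           L           G           E
  init     3.1772e-04       4.482       6.591       1.359
  Δ       -8.6069e-05 -8.6069e-05  2.5821e-04  8.6069e-05
  eq       2.3165e-04       4.482       6.591       1.359
  solve Keq expr → x = 8.6069e-05; check Q = 3.7490e+05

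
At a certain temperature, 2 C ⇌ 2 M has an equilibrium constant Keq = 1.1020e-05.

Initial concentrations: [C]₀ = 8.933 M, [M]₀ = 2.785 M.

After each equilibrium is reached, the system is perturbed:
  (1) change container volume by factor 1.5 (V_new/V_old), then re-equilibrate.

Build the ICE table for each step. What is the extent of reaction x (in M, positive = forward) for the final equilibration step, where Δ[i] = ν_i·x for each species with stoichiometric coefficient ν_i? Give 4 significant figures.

x = 0 M

Q₀ = 0.0972 vs Keq = 1.1020e-05 ⇒ Q>K, reverse
Step 1:
                  C         M
  Initial     8.933     2.785
  Change      2.746    -2.746
  Equil       11.68   0.03877
  solve Keq expr → x = -1.373; check Q = 1.1020e-05
Then change container volume by factor 1.5 (V_new/V_old).
Step 2:
                  C         M
  Initial     7.786   0.02585
  Change          0         0
  Equil       7.786   0.02585
  solve Keq expr → x = 0; check Q = 1.1020e-05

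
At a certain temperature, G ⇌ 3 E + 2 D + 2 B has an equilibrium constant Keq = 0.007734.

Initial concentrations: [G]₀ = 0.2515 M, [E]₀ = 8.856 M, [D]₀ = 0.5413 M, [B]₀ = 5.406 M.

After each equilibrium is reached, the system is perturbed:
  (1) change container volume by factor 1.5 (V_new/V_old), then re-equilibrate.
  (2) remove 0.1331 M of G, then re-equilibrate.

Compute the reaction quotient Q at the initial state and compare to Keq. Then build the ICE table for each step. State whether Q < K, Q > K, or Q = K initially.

Q₀ = 2.3648e+04 vs Keq = 0.007734 ⇒ Q>K, reverse
Step 1:
                    G           E           D           B
  Initial      0.2515       8.856      0.5413       5.406
  Change       0.2704     -0.8111     -0.5407     -0.5407
  Equil        0.5219       8.045  5.7226e-04       4.865
  solve Keq expr → x = -0.2704; check Q = 0.007734
Then change container volume by factor 1.5 (V_new/V_old).
Step 2:
                    G           E           D           B
  Initial      0.3479       5.363  3.8151e-04       3.244
  Change  -4.5220e-04    0.001357  9.0439e-04  9.0439e-04
  Equil        0.3475       5.365    0.001286       3.244
  solve Keq expr → x = 4.5220e-04; check Q = 0.007734
Then remove 0.1331 M of G.
Step 3:
                    G           E           D           B
  Initial      0.2144       5.365    0.001286       3.244
  Change   1.3768e-04 -4.1304e-04 -2.7536e-04 -2.7536e-04
  Equil        0.2145       5.364    0.001011       3.244
  solve Keq expr → x = -1.3768e-04; check Q = 0.007734

Q₀ = 2.3648e+04; Q > K (proceeds reverse)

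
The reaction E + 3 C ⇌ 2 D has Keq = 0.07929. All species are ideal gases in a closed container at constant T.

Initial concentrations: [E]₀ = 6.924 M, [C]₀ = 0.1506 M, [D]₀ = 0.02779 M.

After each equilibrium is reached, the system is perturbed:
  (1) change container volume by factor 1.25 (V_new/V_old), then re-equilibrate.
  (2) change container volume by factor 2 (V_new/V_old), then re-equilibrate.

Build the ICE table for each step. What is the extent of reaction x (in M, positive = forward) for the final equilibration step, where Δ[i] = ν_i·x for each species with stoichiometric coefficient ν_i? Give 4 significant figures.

Q₀ = 0.03265 vs Keq = 0.07929 ⇒ Q<K, forward
Step 1:
                  E         C         D
  Initial     6.924    0.1506   0.02779
  Change  -0.004751  -0.01425  0.009502
  Equil       6.919    0.1363   0.03729
  solve Keq expr → x = 0.004751; check Q = 0.07929
Then change container volume by factor 1.25 (V_new/V_old).
Step 2:
                  E         C         D
  Initial     5.535    0.1091   0.02983
  Change   0.001989  0.005966 -0.003977
  Equil       5.537     0.115   0.02586
  solve Keq expr → x = -0.001989; check Q = 0.07929
Then change container volume by factor 2 (V_new/V_old).
Step 3:
                  E         C         D
  Initial     2.769   0.05752   0.01293
  Change   0.002561  0.007684 -0.005123
  Equil       2.771   0.06521  0.007805
  solve Keq expr → x = -0.002561; check Q = 0.07929

x = -0.002561 M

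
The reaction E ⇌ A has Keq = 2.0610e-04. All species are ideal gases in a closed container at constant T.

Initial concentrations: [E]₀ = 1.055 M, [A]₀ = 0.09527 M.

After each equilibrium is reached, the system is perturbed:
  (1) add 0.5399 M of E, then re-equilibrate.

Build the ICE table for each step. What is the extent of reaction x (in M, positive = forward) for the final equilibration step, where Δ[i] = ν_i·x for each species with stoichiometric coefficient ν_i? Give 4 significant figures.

x = 1.1125e-04 M

Q₀ = 0.0903 vs Keq = 2.0610e-04 ⇒ Q>K, reverse
Step 1:
                    E           A
  Initial       1.055     0.09527
  Change      0.09503    -0.09503
  Equil          1.15  2.3702e-04
  solve Keq expr → x = -0.09503; check Q = 2.0610e-04
Then add 0.5399 M of E.
Step 2:
                    E           A
  Initial        1.69  2.3702e-04
  Change  -1.1125e-04  1.1125e-04
  Equil          1.69  3.4827e-04
  solve Keq expr → x = 1.1125e-04; check Q = 2.0610e-04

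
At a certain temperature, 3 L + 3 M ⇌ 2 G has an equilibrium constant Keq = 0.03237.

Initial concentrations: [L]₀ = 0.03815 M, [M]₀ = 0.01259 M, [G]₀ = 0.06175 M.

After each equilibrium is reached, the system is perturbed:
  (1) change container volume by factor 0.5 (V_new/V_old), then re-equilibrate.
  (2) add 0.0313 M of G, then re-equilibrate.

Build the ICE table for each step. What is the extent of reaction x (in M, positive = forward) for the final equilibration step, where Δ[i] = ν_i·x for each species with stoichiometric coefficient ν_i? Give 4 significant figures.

x = -0.01487 M

Q₀ = 3.4412e+07 vs Keq = 0.03237 ⇒ Q>K, reverse
Step 1:
                  L         M         G
  I         0.03815   0.01259   0.06175
  C         0.09219   0.09219  -0.06146
  E          0.1303    0.1048 2.8718e-04
  solve Keq expr → x = -0.03073; check Q = 0.03237
Then change container volume by factor 0.5 (V_new/V_old).
Step 2:
                  L         M         G
  I          0.2607    0.2096 5.7436e-04
  C       -0.002476 -0.002476   0.00165
  E          0.2582    0.2071  0.002225
  solve Keq expr → x = 8.2521e-04; check Q = 0.03237
Then add 0.0313 M of G.
Step 3:
                  L         M         G
  I          0.2582    0.2071   0.03352
  C         0.04461   0.04461  -0.02974
  E          0.3028    0.2517  0.003786
  solve Keq expr → x = -0.01487; check Q = 0.03237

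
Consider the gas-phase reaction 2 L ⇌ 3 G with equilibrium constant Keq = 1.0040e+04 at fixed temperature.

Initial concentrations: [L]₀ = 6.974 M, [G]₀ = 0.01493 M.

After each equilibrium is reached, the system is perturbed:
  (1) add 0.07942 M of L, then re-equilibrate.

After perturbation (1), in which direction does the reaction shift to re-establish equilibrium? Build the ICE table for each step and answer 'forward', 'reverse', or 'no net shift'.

Q₀ = 6.8425e-08 vs Keq = 1.0040e+04 ⇒ Q<K, forward
Step 1:
                    L           G
  init          6.974     0.01493
  Δ            -6.658       9.987
  eq           0.3157          10
  solve Keq expr → x = 3.329; check Q = 1.0040e+04
Then add 0.07942 M of L.
Step 2:
                    L           G
  init         0.3951          10
  Δ          -0.07414      0.1112
  eq            0.321       10.11
  solve Keq expr → x = 0.03707; check Q = 1.0040e+04

Direction: forward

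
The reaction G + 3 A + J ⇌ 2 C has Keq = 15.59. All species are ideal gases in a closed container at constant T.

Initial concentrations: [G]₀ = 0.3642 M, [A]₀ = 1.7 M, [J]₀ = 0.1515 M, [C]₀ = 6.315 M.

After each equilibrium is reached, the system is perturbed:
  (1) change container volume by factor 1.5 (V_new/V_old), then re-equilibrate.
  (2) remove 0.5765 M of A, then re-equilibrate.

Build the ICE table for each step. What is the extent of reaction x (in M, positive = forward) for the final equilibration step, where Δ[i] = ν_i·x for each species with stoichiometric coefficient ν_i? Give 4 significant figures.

Q₀ = 147.1 vs Keq = 15.59 ⇒ Q>K, reverse
Step 1:
                  G         A         J         C
  Initial    0.3642       1.7    0.1515     6.315
  Change     0.1922    0.5765    0.1922   -0.3844
  Equil      0.5564     2.277    0.3437     5.931
  solve Keq expr → x = -0.1922; check Q = 15.59
Then change container volume by factor 1.5 (V_new/V_old).
Step 2:
                  G         A         J         C
  Initial    0.3709     1.518    0.2291     3.954
  Change    0.09737    0.2921   0.09737   -0.1947
  Equil      0.4683      1.81    0.3265     3.759
  solve Keq expr → x = -0.09737; check Q = 15.59
Then remove 0.5765 M of A.
Step 3:
                  G         A         J         C
  Initial    0.4683     1.233    0.3265     3.759
  Change    0.09349    0.2805   0.09349    -0.187
  Equil      0.5618     1.514      0.42     3.572
  solve Keq expr → x = -0.09349; check Q = 15.59

x = -0.09349 M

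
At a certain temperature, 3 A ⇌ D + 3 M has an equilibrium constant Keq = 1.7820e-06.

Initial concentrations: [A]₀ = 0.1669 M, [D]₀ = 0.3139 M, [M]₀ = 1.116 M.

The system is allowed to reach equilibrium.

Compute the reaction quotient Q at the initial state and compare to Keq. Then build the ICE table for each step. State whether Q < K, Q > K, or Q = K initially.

Q₀ = 93.85 vs Keq = 1.7820e-06 ⇒ Q>K, reverse
Step 1:
                    A           D           M
  I            0.1669      0.3139       1.116
  C            0.9404     -0.3135     -0.9404
  E             1.107  4.4647e-04      0.1756
  solve Keq expr → x = -0.3135; check Q = 1.7820e-06

Q₀ = 93.85; Q > K (proceeds reverse)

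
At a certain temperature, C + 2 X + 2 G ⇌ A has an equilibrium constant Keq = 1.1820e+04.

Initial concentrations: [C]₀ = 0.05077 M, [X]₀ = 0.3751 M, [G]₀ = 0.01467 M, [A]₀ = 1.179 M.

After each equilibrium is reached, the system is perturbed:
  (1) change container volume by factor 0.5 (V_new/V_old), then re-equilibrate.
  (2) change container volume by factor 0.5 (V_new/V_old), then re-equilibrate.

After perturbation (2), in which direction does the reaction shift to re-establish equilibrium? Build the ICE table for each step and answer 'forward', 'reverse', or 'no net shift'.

Q₀ = 7.6692e+05 vs Keq = 1.1820e+04 ⇒ Q>K, reverse
Step 1:
                  C         X         G         A
  Initial   0.05077    0.3751   0.01467     1.179
  Change    0.03176   0.06352   0.06352  -0.03176
  Equil     0.08253    0.4386   0.07819     1.147
  solve Keq expr → x = -0.03176; check Q = 1.1820e+04
Then change container volume by factor 0.5 (V_new/V_old).
Step 2:
                  C         X         G         A
  Initial    0.1651    0.8772    0.1564     2.294
  Change   -0.05124   -0.1025   -0.1025   0.05124
  Equil      0.1138    0.7748    0.0539     2.346
  solve Keq expr → x = 0.05124; check Q = 1.1820e+04
Then change container volume by factor 0.5 (V_new/V_old).
Step 3:
                  C         X         G         A
  Initial    0.2276      1.55    0.1078     4.691
  Change   -0.03829  -0.07658  -0.07658   0.03829
  Equil      0.1893     1.473   0.03121      4.73
  solve Keq expr → x = 0.03829; check Q = 1.1820e+04

Direction: forward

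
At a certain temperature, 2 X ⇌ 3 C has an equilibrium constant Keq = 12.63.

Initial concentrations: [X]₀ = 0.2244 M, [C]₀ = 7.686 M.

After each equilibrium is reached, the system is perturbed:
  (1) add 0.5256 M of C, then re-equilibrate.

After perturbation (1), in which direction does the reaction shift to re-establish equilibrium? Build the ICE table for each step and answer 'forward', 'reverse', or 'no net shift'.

Direction: reverse

Q₀ = 9017 vs Keq = 12.63 ⇒ Q>K, reverse
Step 1:
                    X           C
  I            0.2244       7.686
  C             2.269      -3.404
  E             2.494       4.282
  solve Keq expr → x = -1.135; check Q = 12.63
Then add 0.5256 M of C.
Step 2:
                    X           C
  I             2.494       4.808
  C            0.1998     -0.2998
  E             2.693       4.508
  solve Keq expr → x = -0.09992; check Q = 12.63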